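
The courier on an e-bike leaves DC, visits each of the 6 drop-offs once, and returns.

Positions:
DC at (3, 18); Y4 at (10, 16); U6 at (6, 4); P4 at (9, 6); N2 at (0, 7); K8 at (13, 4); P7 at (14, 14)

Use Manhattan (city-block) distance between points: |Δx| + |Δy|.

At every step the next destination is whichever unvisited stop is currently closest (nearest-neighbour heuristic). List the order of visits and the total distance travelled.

Total distance 60 via the nearest-neighbour route DC → Y4 → P7 → K8 → P4 → U6 → N2 → DC.

DC → [Y4:9 / N2:14 / P7:15 / U6:17 / P4:18 / K8:24] → Y4 (9)
Y4 → [P7:6 / P4:11 / K8:15 / U6:16 / N2:19] → P7 (6)
P7 → [K8:11 / P4:13 / U6:18 / N2:21] → K8 (11)
K8 → [P4:6 / U6:7 / N2:16] → P4 (6)
P4 → [U6:5 / N2:10] → U6 (5)
U6 → [N2:9] → N2 (9)
Return N2→DC: 14.
Total = 9 + 6 + 11 + 6 + 5 + 9 + 14 = 60.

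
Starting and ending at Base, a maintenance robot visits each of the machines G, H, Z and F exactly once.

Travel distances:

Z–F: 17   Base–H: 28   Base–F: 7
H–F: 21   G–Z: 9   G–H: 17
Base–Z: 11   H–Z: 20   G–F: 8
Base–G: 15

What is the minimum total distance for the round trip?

Base - G - H - Z - F - Base: 15+17+20+17+7 = 76
Base - G - H - F - Z - Base: 15+17+21+17+11 = 81
Base - G - Z - H - F - Base: 15+9+20+21+7 = 72
Base - G - Z - F - H - Base: 15+9+17+21+28 = 90
Base - G - F - H - Z - Base: 15+8+21+20+11 = 75
Base - G - F - Z - H - Base: 15+8+17+20+28 = 88
Base - H - G - Z - F - Base: 28+17+9+17+7 = 78
Base - H - G - F - Z - Base: 28+17+8+17+11 = 81
Base - H - Z - G - F - Base: 28+20+9+8+7 = 72
Base - H - F - G - Z - Base: 28+21+8+9+11 = 77
Base - Z - G - H - F - Base: 11+9+17+21+7 = 65
Base - Z - H - G - F - Base: 11+20+17+8+7 = 63
The minimum is 63.
One optimal route: Base → Z → H → G → F → Base (or its reverse).

Minimum total distance: 63.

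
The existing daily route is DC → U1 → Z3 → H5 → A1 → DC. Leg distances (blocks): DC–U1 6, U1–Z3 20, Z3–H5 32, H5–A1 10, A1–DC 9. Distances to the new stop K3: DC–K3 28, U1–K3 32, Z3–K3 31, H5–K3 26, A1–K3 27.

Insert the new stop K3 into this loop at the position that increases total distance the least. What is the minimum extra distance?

Insertion cost between consecutive stops i–j is d(i,K3) + d(K3,j) − d(i,j):
  between DC and U1: 28 + 32 − 6 = 54
  between U1 and Z3: 32 + 31 − 20 = 43
  between Z3 and H5: 31 + 26 − 32 = 25
  between H5 and A1: 26 + 27 − 10 = 43
  between A1 and DC: 27 + 28 − 9 = 46
Cheapest insertion is between Z3 and H5, adding 25.
New total = 77 + 25 = 102.

Adding 25 blocks by placing K3 on the Z3–H5 leg.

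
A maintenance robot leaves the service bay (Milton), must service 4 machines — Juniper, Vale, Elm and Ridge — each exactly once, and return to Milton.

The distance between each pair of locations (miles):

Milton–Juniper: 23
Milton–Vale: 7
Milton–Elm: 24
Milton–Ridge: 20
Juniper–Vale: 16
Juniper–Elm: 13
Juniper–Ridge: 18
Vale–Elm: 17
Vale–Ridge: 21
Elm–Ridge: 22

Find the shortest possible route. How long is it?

Shortest round trip = 75 miles.

There are 12 distinct closed tours to check (reversals are equivalent).
Milton→Juniper→Vale→Elm→Ridge→Milton: 23+16+17+22+20 = 98
Milton→Juniper→Vale→Ridge→Elm→Milton: 23+16+21+22+24 = 106
Milton→Juniper→Elm→Vale→Ridge→Milton: 23+13+17+21+20 = 94
Milton→Juniper→Elm→Ridge→Vale→Milton: 23+13+22+21+7 = 86
Milton→Juniper→Ridge→Vale→Elm→Milton: 23+18+21+17+24 = 103
Milton→Juniper→Ridge→Elm→Vale→Milton: 23+18+22+17+7 = 87
Milton→Vale→Juniper→Elm→Ridge→Milton: 7+16+13+22+20 = 78
Milton→Vale→Juniper→Ridge→Elm→Milton: 7+16+18+22+24 = 87
Milton→Vale→Elm→Juniper→Ridge→Milton: 7+17+13+18+20 = 75
Milton→Vale→Ridge→Juniper→Elm→Milton: 7+21+18+13+24 = 83
Milton→Elm→Juniper→Vale→Ridge→Milton: 24+13+16+21+20 = 94
Milton→Elm→Vale→Juniper→Ridge→Milton: 24+17+16+18+20 = 95
The minimum is 75.
One optimal route: Milton → Vale → Elm → Juniper → Ridge → Milton (or its reverse).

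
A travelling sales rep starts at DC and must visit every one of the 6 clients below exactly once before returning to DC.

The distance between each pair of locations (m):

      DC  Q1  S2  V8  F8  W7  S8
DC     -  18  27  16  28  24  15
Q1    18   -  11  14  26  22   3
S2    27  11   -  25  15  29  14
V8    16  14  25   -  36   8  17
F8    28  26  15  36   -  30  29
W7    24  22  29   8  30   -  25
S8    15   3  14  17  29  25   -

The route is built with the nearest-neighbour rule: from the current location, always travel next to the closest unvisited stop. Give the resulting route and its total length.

DC → [S8:15 / V8:16 / Q1:18 / W7:24 / S2:27 / F8:28] → S8 (15)
S8 → [Q1:3 / S2:14 / V8:17 / W7:25 / F8:29] → Q1 (3)
Q1 → [S2:11 / V8:14 / W7:22 / F8:26] → S2 (11)
S2 → [F8:15 / V8:25 / W7:29] → F8 (15)
F8 → [W7:30 / V8:36] → W7 (30)
W7 → [V8:8] → V8 (8)
Return V8→DC: 16.
Total = 15 + 3 + 11 + 15 + 30 + 8 + 16 = 98.

98 m along DC → S8 → Q1 → S2 → F8 → W7 → V8 → DC.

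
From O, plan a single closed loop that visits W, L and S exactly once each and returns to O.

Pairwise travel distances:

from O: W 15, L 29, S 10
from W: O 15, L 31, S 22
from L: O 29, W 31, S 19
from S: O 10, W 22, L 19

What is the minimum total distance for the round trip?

Shortest round trip = 75.

There are 3 distinct closed tours to check (reversals are equivalent).
O→W→L→S→O: 15+31+19+10 = 75
O→W→S→L→O: 15+22+19+29 = 85
O→L→W→S→O: 29+31+22+10 = 92
The minimum is 75.
One optimal route: O → W → L → S → O (or its reverse).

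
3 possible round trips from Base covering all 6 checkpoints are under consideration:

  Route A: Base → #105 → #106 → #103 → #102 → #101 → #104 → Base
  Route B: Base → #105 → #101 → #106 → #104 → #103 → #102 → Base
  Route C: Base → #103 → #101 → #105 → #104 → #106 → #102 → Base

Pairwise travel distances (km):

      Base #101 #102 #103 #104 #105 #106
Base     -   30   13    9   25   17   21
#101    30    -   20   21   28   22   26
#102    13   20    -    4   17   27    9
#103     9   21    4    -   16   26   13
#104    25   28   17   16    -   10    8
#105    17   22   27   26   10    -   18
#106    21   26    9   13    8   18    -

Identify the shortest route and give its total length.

92 km — Route C is the shortest.

Route A: 17 + 18 + 13 + 4 + 20 + 28 + 25 = 125
Route B: 17 + 22 + 26 + 8 + 16 + 4 + 13 = 106
Route C: 9 + 21 + 22 + 10 + 8 + 9 + 13 = 92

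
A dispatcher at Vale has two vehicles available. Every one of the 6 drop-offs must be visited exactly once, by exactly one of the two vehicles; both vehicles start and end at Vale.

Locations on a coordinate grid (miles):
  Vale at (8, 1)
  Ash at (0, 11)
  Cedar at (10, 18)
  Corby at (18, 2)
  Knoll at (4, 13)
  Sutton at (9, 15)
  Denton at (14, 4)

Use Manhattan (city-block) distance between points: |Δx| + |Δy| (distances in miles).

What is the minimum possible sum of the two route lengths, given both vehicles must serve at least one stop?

Check every non-empty split of the stops between the two vehicles; for each half take its own optimal tour:
  {Ash} + {Cedar, Corby, Knoll, Sutton, Denton}: 36 + 62 = 98
  {Cedar} + {Ash, Corby, Knoll, Sutton, Denton}: 38 + 64 = 102
  {Ash, Cedar} + {Corby, Knoll, Sutton, Denton}: 54 + 56 = 110
  {Corby} + {Ash, Cedar, Knoll, Sutton, Denton}: 22 + 62 = 84
  {Ash, Corby} + {Cedar, Knoll, Sutton, Denton}: 56 + 54 = 110
  {Cedar, Corby} + {Ash, Knoll, Sutton, Denton}: 54 + 56 = 110
  … (31 splits in total)
  {Ash, Cedar, Knoll, Sutton} + {Corby, Denton}: 54 + 26 = 80  ← best
Best: vehicle 1 Vale → Ash → Knoll → Cedar → Sutton → Vale = 54; vehicle 2 Vale → Corby → Denton → Vale = 26; combined 80.

80 miles — the smallest possible combined total.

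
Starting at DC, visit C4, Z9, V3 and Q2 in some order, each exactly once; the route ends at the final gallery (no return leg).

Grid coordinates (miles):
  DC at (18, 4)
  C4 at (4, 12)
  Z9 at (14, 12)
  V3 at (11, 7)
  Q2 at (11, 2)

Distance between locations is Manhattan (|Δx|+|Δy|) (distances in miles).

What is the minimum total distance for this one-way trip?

Shortest open route: 32 miles.

There are 4! = 24 possible orderings.
DC → C4 → Z9 → V3 → Q2: 22+10+8+5 = 45
DC → C4 → Z9 → Q2 → V3: 22+10+13+5 = 50
DC → C4 → V3 → Z9 → Q2: 22+12+8+13 = 55
DC → C4 → V3 → Q2 → Z9: 22+12+5+13 = 52
DC → C4 → Q2 → Z9 → V3: 22+17+13+8 = 60
DC → C4 → Q2 → V3 → Z9: 22+17+5+8 = 52
DC → Z9 → C4 → V3 → Q2: 12+10+12+5 = 39
DC → Z9 → C4 → Q2 → V3: 12+10+17+5 = 44
DC → Z9 → V3 → C4 → Q2: 12+8+12+17 = 49
DC → Z9 → V3 → Q2 → C4: 12+8+5+17 = 42
DC → Z9 → Q2 → C4 → V3: 12+13+17+12 = 54
DC → Z9 → Q2 → V3 → C4: 12+13+5+12 = 42
DC → V3 → C4 → Z9 → Q2: 10+12+10+13 = 45
DC → V3 → C4 → Q2 → Z9: 10+12+17+13 = 52
… (10 more)
DC → Q2 → V3 → Z9 → C4: 9+5+8+10 = 32  ← best
The minimum is 32.
One shortest path: DC → Q2 → V3 → Z9 → C4.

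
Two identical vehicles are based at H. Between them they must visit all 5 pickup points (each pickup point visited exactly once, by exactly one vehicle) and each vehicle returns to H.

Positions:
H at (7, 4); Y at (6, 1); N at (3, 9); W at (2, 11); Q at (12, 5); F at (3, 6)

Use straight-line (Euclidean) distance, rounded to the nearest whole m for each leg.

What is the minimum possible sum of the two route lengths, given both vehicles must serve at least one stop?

32 m — the smallest possible combined total.

There are 2^4 − 1 = 15 ways to divide the 5 stops into two non-empty groups. For each, the best each vehicle can do is its own shortest tour through its group:
  {Y} + {N, W, Q, F}: 6 + 26 = 32
  {N} + {Y, W, Q, F}: 12 + 31 = 43
  {Y, N} + {W, Q, F}: 18 + 26 = 44
  {W} + {Y, N, Q, F}: 18 + 27 = 45
  {Y, W} + {N, Q, F}: 23 + 22 = 45
  {N, W} + {Y, Q, F}: 17 + 22 = 39
  … (15 splits in total)
Best: vehicle 1 H → Y → H = 6; vehicle 2 H → Q → N → W → F → H = 26; combined 32.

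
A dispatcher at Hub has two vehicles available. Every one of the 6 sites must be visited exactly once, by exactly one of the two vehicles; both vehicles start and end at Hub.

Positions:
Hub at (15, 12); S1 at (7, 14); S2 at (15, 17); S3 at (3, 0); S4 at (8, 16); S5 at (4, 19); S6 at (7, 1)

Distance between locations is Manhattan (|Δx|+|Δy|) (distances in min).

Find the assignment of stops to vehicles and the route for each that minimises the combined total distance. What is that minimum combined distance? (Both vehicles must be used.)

Minimum combined distance: 74 min.

Check every non-empty split of the stops between the two vehicles; for each half take its own optimal tour:
  {S1} + {S2, S3, S4, S5, S6}: 20 + 64 = 84
  {S2} + {S1, S3, S4, S5, S6}: 10 + 64 = 74
  {S1, S2} + {S3, S4, S5, S6}: 26 + 62 = 88
  {S3} + {S1, S2, S4, S5, S6}: 48 + 60 = 108
  {S1, S3} + {S2, S4, S5, S6}: 52 + 60 = 112
  {S2, S3} + {S1, S4, S5, S6}: 58 + 58 = 116
  … (31 splits in total)
Best: vehicle 1 Hub → S2 → Hub = 10; vehicle 2 Hub → S1 → S4 → S5 → S3 → S6 → Hub = 64; combined 74.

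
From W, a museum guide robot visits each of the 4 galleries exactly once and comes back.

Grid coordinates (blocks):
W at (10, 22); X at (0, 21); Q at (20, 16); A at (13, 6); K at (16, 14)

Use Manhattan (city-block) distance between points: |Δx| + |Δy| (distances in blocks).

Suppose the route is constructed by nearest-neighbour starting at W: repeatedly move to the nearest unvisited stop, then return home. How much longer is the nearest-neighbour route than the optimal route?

4 blocks longer than the optimal tour.

From W: X=11, K=14, Q=16, A=19 → choose X (11).
From X: K=23, Q=25, A=28 → choose K (23).
From K: Q=6, A=11 → choose Q (6).
From Q: A=17 → choose A (17).
NN route W → X → K → Q → A → W costs 76.
Optimal: W → X → Q → K → A → W costs 72 (by enumerating all 12 distinct tours).
Excess = 76 − 72 = 4.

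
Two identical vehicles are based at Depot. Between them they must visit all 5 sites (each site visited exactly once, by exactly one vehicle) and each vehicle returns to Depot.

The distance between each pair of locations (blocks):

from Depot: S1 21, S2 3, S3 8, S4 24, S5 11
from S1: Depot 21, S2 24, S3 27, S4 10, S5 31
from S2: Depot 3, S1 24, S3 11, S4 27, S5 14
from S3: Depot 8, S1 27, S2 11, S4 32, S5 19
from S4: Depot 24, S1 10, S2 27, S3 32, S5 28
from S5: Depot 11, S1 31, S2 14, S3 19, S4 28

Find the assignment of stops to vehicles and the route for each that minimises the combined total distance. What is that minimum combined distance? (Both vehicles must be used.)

There are 2^4 − 1 = 15 ways to divide the 5 stops into two non-empty groups. For each, the best each vehicle can do is its own shortest tour through its group:
  {S1} + {S2, S3, S4, S5}: 42 + 85 = 127
  {S2} + {S1, S3, S4, S5}: 6 + 84 = 90
  {S1, S2} + {S3, S4, S5}: 48 + 79 = 127
  {S3} + {S1, S2, S4, S5}: 16 + 76 = 92
  {S1, S3} + {S2, S4, S5}: 56 + 69 = 125
  {S2, S3} + {S1, S4, S5}: 22 + 70 = 92
  … (15 splits in total)
Best: vehicle 1 Depot → S2 → Depot = 6; vehicle 2 Depot → S3 → S1 → S4 → S5 → Depot = 84; combined 90.

Minimum combined distance: 90 blocks.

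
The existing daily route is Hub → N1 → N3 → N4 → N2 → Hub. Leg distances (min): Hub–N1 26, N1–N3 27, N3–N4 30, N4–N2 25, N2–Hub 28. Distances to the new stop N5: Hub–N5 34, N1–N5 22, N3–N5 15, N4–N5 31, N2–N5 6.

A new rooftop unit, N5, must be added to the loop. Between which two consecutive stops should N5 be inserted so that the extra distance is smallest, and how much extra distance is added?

Insertion cost between consecutive stops i–j is d(i,N5) + d(N5,j) − d(i,j):
  between Hub and N1: 34 + 22 − 26 = 30
  between N1 and N3: 22 + 15 − 27 = 10
  between N3 and N4: 15 + 31 − 30 = 16
  between N4 and N2: 31 + 6 − 25 = 12
  between N2 and Hub: 6 + 34 − 28 = 12
Cheapest insertion is between N1 and N3, adding 10.
New total = 136 + 10 = 146.

+10 min — insert N5 between N1 and N3.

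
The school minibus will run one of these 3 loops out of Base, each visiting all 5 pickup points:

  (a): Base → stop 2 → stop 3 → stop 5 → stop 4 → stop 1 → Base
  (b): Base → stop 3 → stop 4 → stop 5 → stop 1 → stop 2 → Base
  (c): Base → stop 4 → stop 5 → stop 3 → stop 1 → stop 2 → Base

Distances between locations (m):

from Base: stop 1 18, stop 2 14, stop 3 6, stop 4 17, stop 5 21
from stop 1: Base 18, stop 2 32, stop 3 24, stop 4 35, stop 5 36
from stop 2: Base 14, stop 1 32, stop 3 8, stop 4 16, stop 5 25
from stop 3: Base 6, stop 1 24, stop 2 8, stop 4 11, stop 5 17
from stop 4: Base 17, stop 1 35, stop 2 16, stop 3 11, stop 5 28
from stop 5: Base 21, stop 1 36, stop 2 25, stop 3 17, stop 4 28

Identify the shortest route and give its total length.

(a): 14 + 8 + 17 + 28 + 35 + 18 = 120
(b): 6 + 11 + 28 + 36 + 32 + 14 = 127
(c): 17 + 28 + 17 + 24 + 32 + 14 = 132

120 m — (a) is the shortest.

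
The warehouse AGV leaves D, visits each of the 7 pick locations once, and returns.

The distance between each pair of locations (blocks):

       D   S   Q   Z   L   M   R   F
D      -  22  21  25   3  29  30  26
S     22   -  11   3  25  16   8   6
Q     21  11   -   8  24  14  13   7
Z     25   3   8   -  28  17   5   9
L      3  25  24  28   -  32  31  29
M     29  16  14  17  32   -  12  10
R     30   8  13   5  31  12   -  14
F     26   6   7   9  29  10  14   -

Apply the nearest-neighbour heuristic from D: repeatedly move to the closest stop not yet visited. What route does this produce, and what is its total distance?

Total distance 89 blocks via the nearest-neighbour route D → L → Q → F → S → Z → R → M → D.

From D: distances to unvisited — L=3, Q=21, S=22, Z=25, F=26, M=29, R=30. Nearest is L (3).
From L: distances to unvisited — Q=24, S=25, Z=28, F=29, R=31, M=32. Nearest is Q (24).
From Q: distances to unvisited — F=7, Z=8, S=11, R=13, M=14. Nearest is F (7).
From F: distances to unvisited — S=6, Z=9, M=10, R=14. Nearest is S (6).
From S: distances to unvisited — Z=3, R=8, M=16. Nearest is Z (3).
From Z: distances to unvisited — R=5, M=17. Nearest is R (5).
From R: distances to unvisited — M=12. Nearest is M (12).
Return M→D: 29.
Total = 3 + 24 + 7 + 6 + 3 + 5 + 12 + 29 = 89.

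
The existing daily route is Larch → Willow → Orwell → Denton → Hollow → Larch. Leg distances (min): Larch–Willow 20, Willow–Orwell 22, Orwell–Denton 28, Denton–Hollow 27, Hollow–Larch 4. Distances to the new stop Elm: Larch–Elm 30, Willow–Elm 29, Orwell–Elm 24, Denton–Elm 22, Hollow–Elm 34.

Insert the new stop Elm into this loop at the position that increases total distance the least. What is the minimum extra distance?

+18 min — insert Elm between Orwell and Denton.

Insertion cost between consecutive stops i–j is d(i,Elm) + d(Elm,j) − d(i,j):
  between Larch and Willow: 30 + 29 − 20 = 39
  between Willow and Orwell: 29 + 24 − 22 = 31
  between Orwell and Denton: 24 + 22 − 28 = 18
  between Denton and Hollow: 22 + 34 − 27 = 29
  between Hollow and Larch: 34 + 30 − 4 = 60
Cheapest insertion is between Orwell and Denton, adding 18.
New total = 101 + 18 = 119.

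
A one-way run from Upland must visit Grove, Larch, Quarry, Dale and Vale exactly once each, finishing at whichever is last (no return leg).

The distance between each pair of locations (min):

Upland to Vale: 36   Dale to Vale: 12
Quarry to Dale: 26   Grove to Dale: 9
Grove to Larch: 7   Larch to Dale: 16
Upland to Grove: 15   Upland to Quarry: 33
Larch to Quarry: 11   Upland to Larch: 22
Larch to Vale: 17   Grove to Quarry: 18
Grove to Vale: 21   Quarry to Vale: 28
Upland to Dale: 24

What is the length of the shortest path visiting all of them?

There are 5! = 120 possible orderings.
Upland → Grove → Larch → Quarry → Dale → Vale: 15+7+11+26+12 = 71
Upland → Grove → Larch → Quarry → Vale → Dale: 15+7+11+28+12 = 73
Upland → Grove → Larch → Dale → Quarry → Vale: 15+7+16+26+28 = 92
Upland → Grove → Larch → Dale → Vale → Quarry: 15+7+16+12+28 = 78
Upland → Grove → Larch → Vale → Quarry → Dale: 15+7+17+28+26 = 93
Upland → Grove → Larch → Vale → Dale → Quarry: 15+7+17+12+26 = 77
Upland → Grove → Quarry → Larch → Dale → Vale: 15+18+11+16+12 = 72
Upland → Grove → Quarry → Larch → Vale → Dale: 15+18+11+17+12 = 73
Upland → Grove → Quarry → Dale → Larch → Vale: 15+18+26+16+17 = 92
Upland → Grove → Quarry → Dale → Vale → Larch: 15+18+26+12+17 = 88
Upland → Grove → Quarry → Vale → Larch → Dale: 15+18+28+17+16 = 94
Upland → Grove → Quarry → Vale → Dale → Larch: 15+18+28+12+16 = 89
Upland → Grove → Dale → Larch → Quarry → Vale: 15+9+16+11+28 = 79
Upland → Grove → Dale → Larch → Vale → Quarry: 15+9+16+17+28 = 85
… (106 more)
Upland → Grove → Dale → Vale → Larch → Quarry: 15+9+12+17+11 = 64  ← best
The minimum is 64.
One shortest path: Upland → Grove → Dale → Vale → Larch → Quarry.

Minimum one-way distance = 64 min.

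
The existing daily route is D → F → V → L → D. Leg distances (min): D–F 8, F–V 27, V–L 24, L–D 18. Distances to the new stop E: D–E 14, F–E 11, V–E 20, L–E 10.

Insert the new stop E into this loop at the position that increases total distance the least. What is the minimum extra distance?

Insertion cost between consecutive stops i–j is d(i,E) + d(E,j) − d(i,j):
  between D and F: 14 + 11 − 8 = 17
  between F and V: 11 + 20 − 27 = 4
  between V and L: 20 + 10 − 24 = 6
  between L and D: 10 + 14 − 18 = 6
Cheapest insertion is between F and V, adding 4.
New total = 77 + 4 = 81.

Adding 4 min by placing E on the F–V leg.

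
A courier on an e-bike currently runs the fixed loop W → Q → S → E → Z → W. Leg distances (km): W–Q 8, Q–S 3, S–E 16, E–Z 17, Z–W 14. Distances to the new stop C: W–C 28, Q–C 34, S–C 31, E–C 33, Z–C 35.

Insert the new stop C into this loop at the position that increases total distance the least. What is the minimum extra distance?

Adding 48 km by placing C on the S–E leg.

Insertion cost between consecutive stops i–j is d(i,C) + d(C,j) − d(i,j):
  between W and Q: 28 + 34 − 8 = 54
  between Q and S: 34 + 31 − 3 = 62
  between S and E: 31 + 33 − 16 = 48
  between E and Z: 33 + 35 − 17 = 51
  between Z and W: 35 + 28 − 14 = 49
Cheapest insertion is between S and E, adding 48.
New total = 58 + 48 = 106.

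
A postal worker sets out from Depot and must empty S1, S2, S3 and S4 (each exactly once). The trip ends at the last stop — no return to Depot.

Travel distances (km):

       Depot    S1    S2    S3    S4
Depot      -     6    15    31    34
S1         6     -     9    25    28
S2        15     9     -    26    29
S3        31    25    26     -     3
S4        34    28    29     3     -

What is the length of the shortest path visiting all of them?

Shortest open route: 44 km.

There are 4! = 24 possible orderings.
Depot → S1 → S2 → S3 → S4: 6+9+26+3 = 44
Depot → S1 → S2 → S4 → S3: 6+9+29+3 = 47
Depot → S1 → S3 → S2 → S4: 6+25+26+29 = 86
Depot → S1 → S3 → S4 → S2: 6+25+3+29 = 63
Depot → S1 → S4 → S2 → S3: 6+28+29+26 = 89
Depot → S1 → S4 → S3 → S2: 6+28+3+26 = 63
Depot → S2 → S1 → S3 → S4: 15+9+25+3 = 52
Depot → S2 → S1 → S4 → S3: 15+9+28+3 = 55
Depot → S2 → S3 → S1 → S4: 15+26+25+28 = 94
Depot → S2 → S3 → S4 → S1: 15+26+3+28 = 72
Depot → S2 → S4 → S1 → S3: 15+29+28+25 = 97
Depot → S2 → S4 → S3 → S1: 15+29+3+25 = 72
Depot → S3 → S1 → S2 → S4: 31+25+9+29 = 94
Depot → S3 → S1 → S4 → S2: 31+25+28+29 = 113
… (10 more)
The minimum is 44.
One shortest path: Depot → S1 → S2 → S3 → S4.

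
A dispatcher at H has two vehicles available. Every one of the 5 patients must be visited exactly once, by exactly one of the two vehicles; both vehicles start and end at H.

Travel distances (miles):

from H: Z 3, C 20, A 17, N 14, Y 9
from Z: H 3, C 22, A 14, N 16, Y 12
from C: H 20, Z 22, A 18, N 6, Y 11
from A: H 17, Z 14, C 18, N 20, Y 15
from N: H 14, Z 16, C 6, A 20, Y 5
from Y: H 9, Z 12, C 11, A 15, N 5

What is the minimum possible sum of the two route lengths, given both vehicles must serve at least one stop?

Minimum combined distance: 61 miles.

Try each way of splitting the stops between the two vehicles (each non-empty) and, for each split, find the best tour for each vehicle:
  {Z} + {C, A, N, Y}: 6 + 55 = 61
  {C} + {Z, A, N, Y}: 40 + 51 = 91
  {Z, C} + {A, N, Y}: 45 + 51 = 96
  {A} + {Z, C, N, Y}: 34 + 45 = 79
  {Z, A} + {C, N, Y}: 34 + 40 = 74
  {C, A} + {Z, N, Y}: 55 + 33 = 88
  … (15 splits in total)
Best: vehicle 1 H → Z → H = 6; vehicle 2 H → A → C → N → Y → H = 55; combined 61.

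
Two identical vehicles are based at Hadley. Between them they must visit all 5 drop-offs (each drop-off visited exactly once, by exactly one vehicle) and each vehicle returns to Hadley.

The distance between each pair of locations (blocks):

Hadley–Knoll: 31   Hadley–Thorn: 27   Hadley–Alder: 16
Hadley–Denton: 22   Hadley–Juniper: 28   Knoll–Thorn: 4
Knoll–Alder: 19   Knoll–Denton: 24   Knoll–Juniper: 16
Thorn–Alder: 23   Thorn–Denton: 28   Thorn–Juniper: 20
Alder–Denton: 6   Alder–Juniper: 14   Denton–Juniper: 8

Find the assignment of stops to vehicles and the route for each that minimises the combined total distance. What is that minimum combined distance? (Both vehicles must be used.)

109 blocks — the smallest possible combined total.

Check every non-empty split of the stops between the two vehicles; for each half take its own optimal tour:
  {Knoll} + {Thorn, Alder, Denton, Juniper}: 62 + 77 = 139
  {Thorn} + {Knoll, Alder, Denton, Juniper}: 54 + 77 = 131
  {Knoll, Thorn} + {Alder, Denton, Juniper}: 62 + 58 = 120
  {Alder} + {Knoll, Thorn, Denton, Juniper}: 32 + 77 = 109
  {Knoll, Alder} + {Thorn, Denton, Juniper}: 66 + 77 = 143
  {Thorn, Alder} + {Knoll, Denton, Juniper}: 66 + 77 = 143
  … (15 splits in total)
Best: vehicle 1 Hadley → Alder → Hadley = 32; vehicle 2 Hadley → Thorn → Knoll → Juniper → Denton → Hadley = 77; combined 109.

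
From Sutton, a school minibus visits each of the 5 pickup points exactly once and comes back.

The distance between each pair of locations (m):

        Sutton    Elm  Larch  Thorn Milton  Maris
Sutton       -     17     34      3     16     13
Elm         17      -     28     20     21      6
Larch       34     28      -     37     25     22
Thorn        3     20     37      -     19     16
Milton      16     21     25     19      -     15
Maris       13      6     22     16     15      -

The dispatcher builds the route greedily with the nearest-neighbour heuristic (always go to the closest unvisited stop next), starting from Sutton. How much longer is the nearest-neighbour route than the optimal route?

13 m longer than the optimal tour.

Sutton: Thorn=3, Maris=13, Milton=16, Elm=17, Larch=34 ⇒ Thorn
Thorn: Maris=16, Milton=19, Elm=20, Larch=37 ⇒ Maris
Maris: Elm=6, Milton=15, Larch=22 ⇒ Elm
Elm: Milton=21, Larch=28 ⇒ Milton
Milton: Larch=25 ⇒ Larch
NN route Sutton → Thorn → Maris → Elm → Milton → Larch → Sutton costs 105.
Optimal: Sutton → Elm → Maris → Larch → Milton → Thorn → Sutton costs 92 (by enumerating all 60 distinct tours).
Excess = 105 − 92 = 13.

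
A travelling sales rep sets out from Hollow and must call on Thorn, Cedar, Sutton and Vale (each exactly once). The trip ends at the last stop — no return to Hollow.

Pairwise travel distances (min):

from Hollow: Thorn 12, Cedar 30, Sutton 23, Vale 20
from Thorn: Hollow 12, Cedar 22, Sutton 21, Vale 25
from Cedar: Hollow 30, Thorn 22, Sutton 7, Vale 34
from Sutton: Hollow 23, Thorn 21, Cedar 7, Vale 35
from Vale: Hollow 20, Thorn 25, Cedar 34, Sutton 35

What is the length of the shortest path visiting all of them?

73 min — the minimum one-way total.

There are 4! = 24 possible orderings.
Hollow → Thorn → Cedar → Sutton → Vale: 12+22+7+35 = 76
Hollow → Thorn → Cedar → Vale → Sutton: 12+22+34+35 = 103
Hollow → Thorn → Sutton → Cedar → Vale: 12+21+7+34 = 74
Hollow → Thorn → Sutton → Vale → Cedar: 12+21+35+34 = 102
Hollow → Thorn → Vale → Cedar → Sutton: 12+25+34+7 = 78
Hollow → Thorn → Vale → Sutton → Cedar: 12+25+35+7 = 79
Hollow → Cedar → Thorn → Sutton → Vale: 30+22+21+35 = 108
Hollow → Cedar → Thorn → Vale → Sutton: 30+22+25+35 = 112
Hollow → Cedar → Sutton → Thorn → Vale: 30+7+21+25 = 83
Hollow → Cedar → Sutton → Vale → Thorn: 30+7+35+25 = 97
Hollow → Cedar → Vale → Thorn → Sutton: 30+34+25+21 = 110
Hollow → Cedar → Vale → Sutton → Thorn: 30+34+35+21 = 120
Hollow → Sutton → Thorn → Cedar → Vale: 23+21+22+34 = 100
Hollow → Sutton → Thorn → Vale → Cedar: 23+21+25+34 = 103
… (10 more)
Hollow → Vale → Thorn → Sutton → Cedar: 20+25+21+7 = 73  ← best
The minimum is 73.
One shortest path: Hollow → Vale → Thorn → Sutton → Cedar.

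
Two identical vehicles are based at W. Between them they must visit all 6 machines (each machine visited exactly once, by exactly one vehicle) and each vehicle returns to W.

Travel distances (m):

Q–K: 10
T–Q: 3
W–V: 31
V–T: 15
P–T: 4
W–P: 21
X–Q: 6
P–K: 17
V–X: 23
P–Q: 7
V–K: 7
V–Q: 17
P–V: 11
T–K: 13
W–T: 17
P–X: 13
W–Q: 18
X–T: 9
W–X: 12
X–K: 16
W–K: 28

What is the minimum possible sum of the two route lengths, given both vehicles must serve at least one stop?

Try each way of splitting the stops between the two vehicles (each non-empty) and, for each split, find the best tour for each vehicle:
  {P} + {V, X, T, Q, K}: 42 + 67 = 109
  {V} + {P, X, T, Q, K}: 62 + 66 = 128
  {P, V} + {X, T, Q, K}: 63 + 58 = 121
  {X} + {P, V, T, Q, K}: 24 + 67 = 91
  {P, X} + {V, T, Q, K}: 46 + 67 = 113
  {V, X} + {P, T, Q, K}: 66 + 66 = 132
  … (31 splits in total)
Best: vehicle 1 W → X → W = 24; vehicle 2 W → T → P → V → K → Q → W = 67; combined 91.

91 m — the smallest possible combined total.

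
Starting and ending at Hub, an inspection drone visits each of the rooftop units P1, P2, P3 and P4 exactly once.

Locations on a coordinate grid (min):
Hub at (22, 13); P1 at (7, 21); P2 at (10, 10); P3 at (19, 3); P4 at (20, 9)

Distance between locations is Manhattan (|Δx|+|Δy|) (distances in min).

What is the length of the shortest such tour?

Shortest round trip = 66 min.

With 4 stops there are 4!/2 = 12 distinct round trips (a route and its reverse cost the same).
Hub - P1 - P2 - P3 - P4 - Hub: 23+14+16+7+6 = 66
Hub - P1 - P2 - P4 - P3 - Hub: 23+14+11+7+13 = 68
Hub - P1 - P3 - P2 - P4 - Hub: 23+30+16+11+6 = 86
Hub - P1 - P3 - P4 - P2 - Hub: 23+30+7+11+15 = 86
Hub - P1 - P4 - P2 - P3 - Hub: 23+25+11+16+13 = 88
Hub - P1 - P4 - P3 - P2 - Hub: 23+25+7+16+15 = 86
Hub - P2 - P1 - P3 - P4 - Hub: 15+14+30+7+6 = 72
Hub - P2 - P1 - P4 - P3 - Hub: 15+14+25+7+13 = 74
Hub - P2 - P3 - P1 - P4 - Hub: 15+16+30+25+6 = 92
Hub - P2 - P4 - P1 - P3 - Hub: 15+11+25+30+13 = 94
Hub - P3 - P1 - P2 - P4 - Hub: 13+30+14+11+6 = 74
Hub - P3 - P2 - P1 - P4 - Hub: 13+16+14+25+6 = 74
The minimum is 66.
One optimal route: Hub → P1 → P2 → P3 → P4 → Hub (or its reverse).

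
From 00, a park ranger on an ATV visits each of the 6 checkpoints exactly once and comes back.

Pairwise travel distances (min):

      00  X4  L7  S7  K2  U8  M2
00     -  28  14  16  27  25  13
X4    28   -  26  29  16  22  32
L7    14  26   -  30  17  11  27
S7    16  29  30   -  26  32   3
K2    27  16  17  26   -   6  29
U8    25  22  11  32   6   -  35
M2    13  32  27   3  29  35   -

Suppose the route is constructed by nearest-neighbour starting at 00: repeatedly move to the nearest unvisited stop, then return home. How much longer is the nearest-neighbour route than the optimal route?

00: M2=13, L7=14, S7=16, U8=25, K2=27, X4=28 ⇒ M2
M2: S7=3, L7=27, K2=29, X4=32, U8=35 ⇒ S7
S7: K2=26, X4=29, L7=30, U8=32 ⇒ K2
K2: U8=6, X4=16, L7=17 ⇒ U8
U8: L7=11, X4=22 ⇒ L7
L7: X4=26 ⇒ X4
NN route 00 → M2 → S7 → K2 → U8 → L7 → X4 → 00 costs 113.
Optimal: 00 → L7 → U8 → K2 → X4 → S7 → M2 → 00 costs 92 (by enumerating all 360 distinct tours).
Excess = 113 − 92 = 21.

The nearest-neighbour route is 21 min longer than optimal.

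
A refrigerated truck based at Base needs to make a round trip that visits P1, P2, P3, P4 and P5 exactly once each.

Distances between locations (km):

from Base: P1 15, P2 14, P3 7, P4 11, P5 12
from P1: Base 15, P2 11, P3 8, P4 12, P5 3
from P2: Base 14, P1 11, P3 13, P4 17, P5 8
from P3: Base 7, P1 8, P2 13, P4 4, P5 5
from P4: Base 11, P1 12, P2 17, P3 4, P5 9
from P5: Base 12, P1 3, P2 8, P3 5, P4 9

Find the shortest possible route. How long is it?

Base→P1→P2→P3→P4→P5→Base: 15+11+13+4+9+12 = 64
Base→P1→P2→P3→P5→P4→Base: 15+11+13+5+9+11 = 64
Base→P1→P2→P4→P3→P5→Base: 15+11+17+4+5+12 = 64
Base→P1→P2→P4→P5→P3→Base: 15+11+17+9+5+7 = 64
Base→P1→P2→P5→P3→P4→Base: 15+11+8+5+4+11 = 54
Base→P1→P2→P5→P4→P3→Base: 15+11+8+9+4+7 = 54
Base→P1→P3→P2→P4→P5→Base: 15+8+13+17+9+12 = 74
Base→P1→P3→P2→P5→P4→Base: 15+8+13+8+9+11 = 64
Base→P1→P3→P4→P2→P5→Base: 15+8+4+17+8+12 = 64
Base→P1→P3→P4→P5→P2→Base: 15+8+4+9+8+14 = 58
Base→P1→P3→P5→P2→P4→Base: 15+8+5+8+17+11 = 64
Base→P1→P3→P5→P4→P2→Base: 15+8+5+9+17+14 = 68
Base→P1→P4→P2→P3→P5→Base: 15+12+17+13+5+12 = 74
Base→P1→P4→P2→P5→P3→Base: 15+12+17+8+5+7 = 64
… (46 more)
Base→P2→P1→P5→P3→P4→Base: 14+11+3+5+4+11 = 48  ← best
The minimum is 48.
One optimal route: Base → P2 → P1 → P5 → P3 → P4 → Base (or its reverse).

Shortest round trip = 48 km.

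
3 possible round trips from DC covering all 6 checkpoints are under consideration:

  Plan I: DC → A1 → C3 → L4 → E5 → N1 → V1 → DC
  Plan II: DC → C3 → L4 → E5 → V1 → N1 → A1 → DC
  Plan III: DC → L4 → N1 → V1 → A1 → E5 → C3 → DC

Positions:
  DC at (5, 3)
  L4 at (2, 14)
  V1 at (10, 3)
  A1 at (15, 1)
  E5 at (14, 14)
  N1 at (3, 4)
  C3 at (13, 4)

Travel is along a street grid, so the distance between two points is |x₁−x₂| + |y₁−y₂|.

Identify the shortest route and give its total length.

74 — Plan III is the shortest.

Plan I: 12 + 5 + 21 + 12 + 21 + 8 + 5 = 84
Plan II: 9 + 21 + 12 + 15 + 8 + 15 + 12 = 92
Plan III: 14 + 11 + 8 + 7 + 14 + 11 + 9 = 74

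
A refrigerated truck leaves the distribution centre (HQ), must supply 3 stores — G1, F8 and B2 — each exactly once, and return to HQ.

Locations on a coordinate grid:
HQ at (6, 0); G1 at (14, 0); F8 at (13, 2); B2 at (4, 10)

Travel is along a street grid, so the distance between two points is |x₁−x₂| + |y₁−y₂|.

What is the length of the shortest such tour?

Minimum total distance: 40.

HQ - G1 - F8 - B2 - HQ: 8+3+17+12 = 40
HQ - G1 - B2 - F8 - HQ: 8+20+17+9 = 54
HQ - F8 - G1 - B2 - HQ: 9+3+20+12 = 44
The minimum is 40.
One optimal route: HQ → G1 → F8 → B2 → HQ (or its reverse).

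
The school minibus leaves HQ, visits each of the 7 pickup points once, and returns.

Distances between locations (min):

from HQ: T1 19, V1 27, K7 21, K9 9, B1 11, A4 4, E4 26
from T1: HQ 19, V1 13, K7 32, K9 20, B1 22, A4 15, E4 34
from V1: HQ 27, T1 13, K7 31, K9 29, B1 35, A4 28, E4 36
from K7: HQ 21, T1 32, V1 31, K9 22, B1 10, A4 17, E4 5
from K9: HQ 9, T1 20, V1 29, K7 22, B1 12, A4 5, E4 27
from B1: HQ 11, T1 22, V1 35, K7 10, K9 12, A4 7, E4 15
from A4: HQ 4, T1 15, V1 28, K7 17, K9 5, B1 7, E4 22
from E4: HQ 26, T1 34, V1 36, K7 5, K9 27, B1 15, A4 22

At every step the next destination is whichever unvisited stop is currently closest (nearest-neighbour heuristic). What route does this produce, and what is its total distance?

From HQ: distances to unvisited — A4=4, K9=9, B1=11, T1=19, K7=21, E4=26, V1=27. Nearest is A4 (4).
From A4: distances to unvisited — K9=5, B1=7, T1=15, K7=17, E4=22, V1=28. Nearest is K9 (5).
From K9: distances to unvisited — B1=12, T1=20, K7=22, E4=27, V1=29. Nearest is B1 (12).
From B1: distances to unvisited — K7=10, E4=15, T1=22, V1=35. Nearest is K7 (10).
From K7: distances to unvisited — E4=5, V1=31, T1=32. Nearest is E4 (5).
From E4: distances to unvisited — T1=34, V1=36. Nearest is T1 (34).
From T1: distances to unvisited — V1=13. Nearest is V1 (13).
Return V1→HQ: 27.
Total = 4 + 5 + 12 + 10 + 5 + 34 + 13 + 27 = 110.

Nearest-neighbour total = 110 min; route HQ → A4 → K9 → B1 → K7 → E4 → T1 → V1 → HQ.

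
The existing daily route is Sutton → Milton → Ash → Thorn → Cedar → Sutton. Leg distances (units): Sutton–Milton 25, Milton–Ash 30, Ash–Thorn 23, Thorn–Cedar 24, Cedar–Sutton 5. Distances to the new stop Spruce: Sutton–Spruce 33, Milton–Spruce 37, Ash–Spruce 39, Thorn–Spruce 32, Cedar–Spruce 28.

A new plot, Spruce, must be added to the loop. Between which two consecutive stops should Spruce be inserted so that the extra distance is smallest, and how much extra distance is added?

Minimum extra distance: 36, inserting Spruce between Thorn and Cedar.

Insertion cost between consecutive stops i–j is d(i,Spruce) + d(Spruce,j) − d(i,j):
  between Sutton and Milton: 33 + 37 − 25 = 45
  between Milton and Ash: 37 + 39 − 30 = 46
  between Ash and Thorn: 39 + 32 − 23 = 48
  between Thorn and Cedar: 32 + 28 − 24 = 36
  between Cedar and Sutton: 28 + 33 − 5 = 56
Cheapest insertion is between Thorn and Cedar, adding 36.
New total = 107 + 36 = 143.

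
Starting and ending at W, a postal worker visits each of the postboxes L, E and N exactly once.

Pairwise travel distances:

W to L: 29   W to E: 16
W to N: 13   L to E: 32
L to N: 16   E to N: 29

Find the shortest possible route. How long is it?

There are 3 distinct closed tours to check (reversals are equivalent).
W-L-E-N-W: 29+32+29+13 = 103
W-L-N-E-W: 29+16+29+16 = 90
W-E-L-N-W: 16+32+16+13 = 77
The minimum is 77.
One optimal route: W → E → L → N → W (or its reverse).

Minimum total distance: 77.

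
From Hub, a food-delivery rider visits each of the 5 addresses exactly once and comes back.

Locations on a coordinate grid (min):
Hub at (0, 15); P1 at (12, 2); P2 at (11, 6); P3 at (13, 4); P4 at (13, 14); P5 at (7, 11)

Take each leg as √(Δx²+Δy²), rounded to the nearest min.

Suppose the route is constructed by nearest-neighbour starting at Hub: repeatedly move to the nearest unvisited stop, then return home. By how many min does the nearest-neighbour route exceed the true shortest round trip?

The nearest-neighbour route is 1 min longer than optimal.

Hub: P5=8, P4=13, P2=14, P3=17, P1=18 ⇒ P5
P5: P2=6, P4=7, P3=9, P1=10 ⇒ P2
P2: P3=3, P1=4, P4=8 ⇒ P3
P3: P1=2, P4=10 ⇒ P1
P1: P4=12 ⇒ P4
NN route Hub → P5 → P2 → P3 → P1 → P4 → Hub costs 44.
Optimal: Hub → P4 → P3 → P1 → P2 → P5 → Hub costs 43 (by enumerating all 60 distinct tours).
Excess = 44 − 43 = 1.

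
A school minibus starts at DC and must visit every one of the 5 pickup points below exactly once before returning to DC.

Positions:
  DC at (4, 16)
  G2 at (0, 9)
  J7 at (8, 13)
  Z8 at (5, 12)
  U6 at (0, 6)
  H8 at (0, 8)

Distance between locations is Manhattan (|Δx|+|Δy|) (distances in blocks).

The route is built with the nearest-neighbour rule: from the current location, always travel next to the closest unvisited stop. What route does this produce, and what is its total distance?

From DC: distances to unvisited — Z8=5, J7=7, G2=11, H8=12, U6=14. Nearest is Z8 (5).
From Z8: distances to unvisited — J7=4, G2=8, H8=9, U6=11. Nearest is J7 (4).
From J7: distances to unvisited — G2=12, H8=13, U6=15. Nearest is G2 (12).
From G2: distances to unvisited — H8=1, U6=3. Nearest is H8 (1).
From H8: distances to unvisited — U6=2. Nearest is U6 (2).
Return U6→DC: 14.
Total = 5 + 4 + 12 + 1 + 2 + 14 = 38.

Total distance 38 blocks via the nearest-neighbour route DC → Z8 → J7 → G2 → H8 → U6 → DC.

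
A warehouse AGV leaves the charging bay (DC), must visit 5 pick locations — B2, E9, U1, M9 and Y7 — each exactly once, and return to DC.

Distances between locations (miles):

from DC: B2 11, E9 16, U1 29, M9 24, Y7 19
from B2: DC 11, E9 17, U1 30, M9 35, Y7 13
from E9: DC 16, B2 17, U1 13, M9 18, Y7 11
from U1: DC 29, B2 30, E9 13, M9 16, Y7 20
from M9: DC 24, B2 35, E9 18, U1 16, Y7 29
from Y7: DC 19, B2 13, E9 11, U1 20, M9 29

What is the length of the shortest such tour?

Minimum total distance: 88 miles.

There are 60 distinct closed tours to check (reversals are equivalent).
DC - B2 - E9 - U1 - M9 - Y7 - DC: 11+17+13+16+29+19 = 105
DC - B2 - E9 - U1 - Y7 - M9 - DC: 11+17+13+20+29+24 = 114
DC - B2 - E9 - M9 - U1 - Y7 - DC: 11+17+18+16+20+19 = 101
DC - B2 - E9 - M9 - Y7 - U1 - DC: 11+17+18+29+20+29 = 124
DC - B2 - E9 - Y7 - U1 - M9 - DC: 11+17+11+20+16+24 = 99
DC - B2 - E9 - Y7 - M9 - U1 - DC: 11+17+11+29+16+29 = 113
DC - B2 - U1 - E9 - M9 - Y7 - DC: 11+30+13+18+29+19 = 120
DC - B2 - U1 - E9 - Y7 - M9 - DC: 11+30+13+11+29+24 = 118
DC - B2 - U1 - M9 - E9 - Y7 - DC: 11+30+16+18+11+19 = 105
DC - B2 - U1 - M9 - Y7 - E9 - DC: 11+30+16+29+11+16 = 113
DC - B2 - U1 - Y7 - E9 - M9 - DC: 11+30+20+11+18+24 = 114
DC - B2 - U1 - Y7 - M9 - E9 - DC: 11+30+20+29+18+16 = 124
DC - B2 - M9 - E9 - U1 - Y7 - DC: 11+35+18+13+20+19 = 116
DC - B2 - M9 - E9 - Y7 - U1 - DC: 11+35+18+11+20+29 = 124
… (46 more)
DC - B2 - Y7 - E9 - U1 - M9 - DC: 11+13+11+13+16+24 = 88  ← best
The minimum is 88.
One optimal route: DC → B2 → Y7 → E9 → U1 → M9 → DC (or its reverse).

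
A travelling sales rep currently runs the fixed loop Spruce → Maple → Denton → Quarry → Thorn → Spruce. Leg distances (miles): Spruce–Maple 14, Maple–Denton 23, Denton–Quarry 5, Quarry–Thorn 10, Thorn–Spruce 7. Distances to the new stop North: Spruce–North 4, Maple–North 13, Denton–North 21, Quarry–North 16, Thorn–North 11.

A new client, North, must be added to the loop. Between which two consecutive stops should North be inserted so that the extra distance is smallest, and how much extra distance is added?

Insertion cost between consecutive stops i–j is d(i,North) + d(North,j) − d(i,j):
  between Spruce and Maple: 4 + 13 − 14 = 3
  between Maple and Denton: 13 + 21 − 23 = 11
  between Denton and Quarry: 21 + 16 − 5 = 32
  between Quarry and Thorn: 16 + 11 − 10 = 17
  between Thorn and Spruce: 11 + 4 − 7 = 8
Cheapest insertion is between Spruce and Maple, adding 3.
New total = 59 + 3 = 62.

Minimum extra distance: 3 miles, inserting North between Spruce and Maple.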